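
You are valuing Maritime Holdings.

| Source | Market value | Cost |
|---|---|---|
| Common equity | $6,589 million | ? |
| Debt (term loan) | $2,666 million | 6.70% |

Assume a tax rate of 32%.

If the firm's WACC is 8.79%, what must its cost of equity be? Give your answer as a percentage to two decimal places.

Total capital V = 6589 + 2666 = 9255.
Equity weight = 6589/9255 = 0.7119.
Term loan weight = 2666/9255 = 0.2881.
Debt contribution = 0.2881 × 6.7% × (1 − 32%) = 1.3124%.
Required equity contribution = 8.79% − 1.3124% = 7.4776%.
Re = 7.4776% / 0.7119 = 10.5031%.

10.50%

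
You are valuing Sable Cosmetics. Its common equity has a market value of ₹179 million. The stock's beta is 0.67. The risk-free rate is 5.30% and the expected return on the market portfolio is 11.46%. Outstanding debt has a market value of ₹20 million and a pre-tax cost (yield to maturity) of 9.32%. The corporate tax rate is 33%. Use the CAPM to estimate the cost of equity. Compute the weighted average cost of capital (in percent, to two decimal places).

Market risk premium = 11.46% − 5.3% = 6.16%.
Cost of equity via CAPM: Re = 5.3% + 0.67 × 6.16% = 9.4272%.
Total capital V = 179 + 20 = 199.
Equity: weight = 179/199 = 0.8995; cost = 9.4272%.
Debt: weight = 20/199 = 0.1005; after-tax cost = 9.32% × (1 − 33%) = 6.2444%.
WACC = 0.8995 × 9.4272% + 0.1005 × 6.2444% = 9.1073%.

9.11%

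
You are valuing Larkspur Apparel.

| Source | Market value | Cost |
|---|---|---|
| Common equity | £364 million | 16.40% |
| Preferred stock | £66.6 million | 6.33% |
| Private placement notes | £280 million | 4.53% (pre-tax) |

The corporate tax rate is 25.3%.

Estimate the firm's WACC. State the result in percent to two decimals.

Total capital V = 364 + 66.6 + 280 = 710.6.
Equity: weight = 364/710.6 = 0.5122; cost = 16.4%.
Preferred: weight = 66.6/710.6 = 0.0937; cost = 6.33%.
Private placement notes: weight = 280/710.6 = 0.3940; after-tax cost = 4.53% × (1 − 25.3%) = 3.3839%.
WACC = 0.5122 × 16.4000% + 0.0937 × 6.3300% + 0.3940 × 3.3839% = 10.3274%.

10.33%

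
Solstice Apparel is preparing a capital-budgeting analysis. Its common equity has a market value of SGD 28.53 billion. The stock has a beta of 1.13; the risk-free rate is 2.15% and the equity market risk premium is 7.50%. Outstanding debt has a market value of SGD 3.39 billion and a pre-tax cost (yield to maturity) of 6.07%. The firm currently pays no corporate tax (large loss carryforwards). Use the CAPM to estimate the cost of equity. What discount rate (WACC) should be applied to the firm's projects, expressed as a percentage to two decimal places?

Cost of equity via CAPM: Re = 2.15% + 1.13 × 7.5% = 10.6250%.
Total capital V = 28.53 + 3.39 = 31.92.
Equity: weight = 28.53/31.92 = 0.8938; cost = 10.625%.
Debt: weight = 3.39/31.92 = 0.1062; after-tax cost = 6.07% × (1 − 0%) = 6.0700%.
WACC = 0.8938 × 10.6250% + 0.1062 × 6.0700% = 10.1412%.

10.14%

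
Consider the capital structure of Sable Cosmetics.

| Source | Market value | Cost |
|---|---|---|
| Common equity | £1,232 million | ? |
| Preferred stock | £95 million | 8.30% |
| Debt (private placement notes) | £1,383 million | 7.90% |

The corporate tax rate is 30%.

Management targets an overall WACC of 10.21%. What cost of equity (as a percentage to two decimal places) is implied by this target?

Total capital V = 1232 + 95 + 1383 = 2710.
Equity weight = 1232/2710 = 0.4546.
Preferred weight = 95/2710 = 0.0351.
Private placement notes weight = 1383/2710 = 0.5103.
Debt contribution = 0.5103 × 7.9% × (1 − 30%) = 2.8221%.
Preferred contribution = 0.0351 × 8.3% = 0.2910%.
Required equity contribution = 10.21% − 3.1131% = 7.0969%.
Re = 7.0969% / 0.4546 = 15.6109%.

15.61%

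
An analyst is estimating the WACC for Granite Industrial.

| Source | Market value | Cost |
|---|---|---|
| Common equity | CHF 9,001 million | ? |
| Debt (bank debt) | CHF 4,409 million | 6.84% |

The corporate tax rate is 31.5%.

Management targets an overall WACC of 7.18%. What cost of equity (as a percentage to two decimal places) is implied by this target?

8.40%

Total capital V = 9001 + 4409 = 13410.
Equity weight = 9001/13410 = 0.6712.
Bank debt weight = 4409/13410 = 0.3288.
Debt contribution = 0.3288 × 6.84% × (1 − 31.5%) = 1.5405%.
Required equity contribution = 7.18% − 1.5405% = 5.6395%.
Re = 5.6395% / 0.6712 = 8.4019%.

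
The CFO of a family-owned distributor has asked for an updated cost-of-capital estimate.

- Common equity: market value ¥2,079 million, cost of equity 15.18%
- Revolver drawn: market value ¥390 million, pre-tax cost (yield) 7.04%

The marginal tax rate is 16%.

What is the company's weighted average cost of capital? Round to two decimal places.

13.72%

Total capital V = 2079 + 390 = 2469.
Equity: weight = 2079/2469 = 0.8420; cost = 15.18%.
Revolver drawn: weight = 390/2469 = 0.1580; after-tax cost = 7.04% × (1 − 16%) = 5.9136%.
WACC = 0.8420 × 15.1800% + 0.1580 × 5.9136% = 13.7163%.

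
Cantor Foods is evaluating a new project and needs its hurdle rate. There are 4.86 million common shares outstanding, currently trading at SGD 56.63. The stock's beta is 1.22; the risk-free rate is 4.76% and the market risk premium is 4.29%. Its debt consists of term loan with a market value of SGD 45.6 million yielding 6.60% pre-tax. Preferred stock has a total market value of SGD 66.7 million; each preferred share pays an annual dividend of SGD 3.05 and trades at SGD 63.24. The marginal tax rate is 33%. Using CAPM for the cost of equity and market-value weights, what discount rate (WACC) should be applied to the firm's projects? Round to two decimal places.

Cost of equity via CAPM: Re = 4.76% + 1.22 × 4.29% = 9.9938%.
Cost of preferred: Rp = 3.05 / 63.24 = 4.8229%.
Market value of equity E = 56.63 × 4.86m = 275.2218m.
Total capital V = 275.2218 + 66.7 + 45.6 = 387.5218.
Equity: weight = 275.2218/387.5218 = 0.7102; cost = 9.9938%.
Preferred: weight = 66.7/387.5218 = 0.1721; cost = 4.8229%.
Term loan: weight = 45.6/387.5218 = 0.1177; after-tax cost = 6.6% × (1 − 33%) = 4.4220%.
WACC = 0.7102 × 9.9938% + 0.1721 × 4.8229% + 0.1177 × 4.4220% = 8.4481%.

8.45%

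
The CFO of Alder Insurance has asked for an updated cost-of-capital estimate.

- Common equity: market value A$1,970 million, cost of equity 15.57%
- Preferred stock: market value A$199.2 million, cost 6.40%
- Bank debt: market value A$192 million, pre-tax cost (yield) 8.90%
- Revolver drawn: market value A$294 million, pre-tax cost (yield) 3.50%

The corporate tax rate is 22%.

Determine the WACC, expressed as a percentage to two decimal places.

12.84%

Total capital V = 1970 + 199.2 + 192 + 294 = 2655.2.
Equity: weight = 1970/2655.2 = 0.7419; cost = 15.57%.
Preferred: weight = 199.2/2655.2 = 0.0750; cost = 6.4%.
Bank debt: weight = 192/2655.2 = 0.0723; after-tax cost = 8.9% × (1 − 22%) = 6.9420%.
Revolver drawn: weight = 294/2655.2 = 0.1107; after-tax cost = 3.5% × (1 − 22%) = 2.7300%.
WACC = 0.7419 × 15.5700% + 0.0750 × 6.4000% + 0.0723 × 6.9420% + 0.1107 × 2.7300% = 12.8364%.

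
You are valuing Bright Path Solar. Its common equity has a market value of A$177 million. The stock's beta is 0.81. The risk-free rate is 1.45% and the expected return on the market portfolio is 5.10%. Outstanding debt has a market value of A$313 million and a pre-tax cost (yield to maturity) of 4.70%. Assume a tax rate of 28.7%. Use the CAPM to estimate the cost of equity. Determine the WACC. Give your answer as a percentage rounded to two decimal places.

Market risk premium = 5.1% − 1.45% = 3.65%.
Cost of equity via CAPM: Re = 1.45% + 0.81 × 3.65% = 4.4065%.
Total capital V = 177 + 313 = 490.
Equity: weight = 177/490 = 0.3612; cost = 4.4065%.
Debt: weight = 313/490 = 0.6388; after-tax cost = 4.7% × (1 − 28.7%) = 3.3511%.
WACC = 0.3612 × 4.4065% + 0.6388 × 3.3511% = 3.7323%.

3.73%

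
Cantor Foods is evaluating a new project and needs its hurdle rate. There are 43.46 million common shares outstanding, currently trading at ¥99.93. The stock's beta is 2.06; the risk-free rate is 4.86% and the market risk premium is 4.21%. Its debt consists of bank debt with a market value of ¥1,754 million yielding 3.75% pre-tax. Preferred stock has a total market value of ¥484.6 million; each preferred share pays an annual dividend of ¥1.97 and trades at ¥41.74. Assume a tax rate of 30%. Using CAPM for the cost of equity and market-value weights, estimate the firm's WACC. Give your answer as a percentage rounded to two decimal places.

Cost of equity via CAPM: Re = 4.86% + 2.06 × 4.21% = 13.5326%.
Cost of preferred: Rp = 1.97 / 41.74 = 4.7197%.
Market value of equity E = 99.93 × 43.46m = 4342.9578m.
Total capital V = 4342.9578 + 484.6 + 1754 = 6581.5578.
Equity: weight = 4342.9578/6581.5578 = 0.6599; cost = 13.5326%.
Preferred: weight = 484.6/6581.5578 = 0.0736; cost = 4.7197%.
Bank debt: weight = 1754/6581.5578 = 0.2665; after-tax cost = 3.75% × (1 − 30%) = 2.6250%.
WACC = 0.6599 × 13.5326% + 0.0736 × 4.7197% + 0.2665 × 2.6250% = 9.9768%.

9.98%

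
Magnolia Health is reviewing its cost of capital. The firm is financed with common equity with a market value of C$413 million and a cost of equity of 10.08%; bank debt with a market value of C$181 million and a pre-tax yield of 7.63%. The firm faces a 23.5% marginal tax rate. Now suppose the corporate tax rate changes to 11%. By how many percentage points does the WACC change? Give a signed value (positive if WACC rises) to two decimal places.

Current WACC:
Total capital V = 413 + 181 = 594.
Equity: weight = 413/594 = 0.6953; cost = 10.08%.
Bank debt: weight = 181/594 = 0.3047; after-tax cost = 7.63% × (1 − 23.5%) = 5.8369%.
WACC = 0.6953 × 10.0800% + 0.3047 × 5.8369% = 8.7871%.
After the change:
Total capital V = 413 + 181 = 594.
Equity: weight = 413/594 = 0.6953; cost = 10.08%.
Bank debt: weight = 181/594 = 0.3047; after-tax cost = 7.63% × (1 − 11%) = 6.7907%.
WACC = 0.6953 × 10.0800% + 0.3047 × 6.7907% = 9.0777%.
Change in WACC = 9.0777% − 8.7871% = 0.2906 pp.

+0.29 pp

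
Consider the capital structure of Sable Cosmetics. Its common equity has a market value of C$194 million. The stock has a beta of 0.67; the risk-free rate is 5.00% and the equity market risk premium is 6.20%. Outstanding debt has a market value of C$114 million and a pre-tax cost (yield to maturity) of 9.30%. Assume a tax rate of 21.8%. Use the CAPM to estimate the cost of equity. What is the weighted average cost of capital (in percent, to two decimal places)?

8.46%

Cost of equity via CAPM: Re = 5.0% + 0.67 × 6.2% = 9.1540%.
Total capital V = 194 + 114 = 308.
Equity: weight = 194/308 = 0.6299; cost = 9.154%.
Debt: weight = 114/308 = 0.3701; after-tax cost = 9.3% × (1 − 21.8%) = 7.2726%.
WACC = 0.6299 × 9.1540% + 0.3701 × 7.2726% = 8.4576%.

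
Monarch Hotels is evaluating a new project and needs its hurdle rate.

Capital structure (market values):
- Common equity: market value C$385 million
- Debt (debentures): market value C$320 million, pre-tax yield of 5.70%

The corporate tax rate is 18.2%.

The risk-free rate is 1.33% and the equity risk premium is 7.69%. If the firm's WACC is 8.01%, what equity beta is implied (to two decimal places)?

1.23

Total capital V = 385 + 320 = 705.
Equity weight = 385/705 = 0.5461.
Debentures weight = 320/705 = 0.4539.
Debt contribution = 0.4539 × 5.7% × (1 − 18.2%) = 2.1164%.
Required equity contribution = 8.01% − 2.1164% = 5.8936%  ⇒  Re = 10.7923%.
CAPM: 10.7923% = 1.33% + β × 7.69%  ⇒  β = 1.2305.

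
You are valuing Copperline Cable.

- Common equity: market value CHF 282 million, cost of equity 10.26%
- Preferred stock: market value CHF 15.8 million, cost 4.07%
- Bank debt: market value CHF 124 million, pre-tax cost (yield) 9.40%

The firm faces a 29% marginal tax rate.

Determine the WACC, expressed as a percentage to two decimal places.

Total capital V = 282 + 15.8 + 124 = 421.8.
Equity: weight = 282/421.8 = 0.6686; cost = 10.26%.
Preferred: weight = 15.8/421.8 = 0.0375; cost = 4.07%.
Bank debt: weight = 124/421.8 = 0.2940; after-tax cost = 9.4% × (1 − 29%) = 6.6740%.
WACC = 0.6686 × 10.2600% + 0.0375 × 4.0700% + 0.2940 × 6.6740% = 8.9739%.

8.97%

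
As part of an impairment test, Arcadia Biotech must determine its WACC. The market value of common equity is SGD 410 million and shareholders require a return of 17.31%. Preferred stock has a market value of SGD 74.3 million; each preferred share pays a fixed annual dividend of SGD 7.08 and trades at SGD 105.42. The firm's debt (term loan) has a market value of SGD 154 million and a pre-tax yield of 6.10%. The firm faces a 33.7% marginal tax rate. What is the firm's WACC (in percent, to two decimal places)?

12.88%

Cost of preferred: Rp = 7.08 / 105.42 = 6.7160%.
Total capital V = 410 + 74.3 + 154 = 638.3.
Equity: weight = 410/638.3 = 0.6423; cost = 17.31%.
Preferred: weight = 74.3/638.3 = 0.1164; cost = 6.716%.
Term loan: weight = 154/638.3 = 0.2413; after-tax cost = 6.1% × (1 − 33.7%) = 4.0443%.
WACC = 0.6423 × 17.3100% + 0.1164 × 6.7160% + 0.2413 × 4.0443% = 12.8763%.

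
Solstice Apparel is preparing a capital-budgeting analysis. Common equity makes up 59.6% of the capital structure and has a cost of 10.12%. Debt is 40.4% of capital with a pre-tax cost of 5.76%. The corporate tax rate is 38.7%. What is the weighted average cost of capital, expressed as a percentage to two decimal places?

After-tax cost of debt = 5.76% × (1 − 38.7%) = 3.5309%.
WACC = 0.596 × 10.1200% + 0.404 × 3.5309% = 7.4580%.

7.46%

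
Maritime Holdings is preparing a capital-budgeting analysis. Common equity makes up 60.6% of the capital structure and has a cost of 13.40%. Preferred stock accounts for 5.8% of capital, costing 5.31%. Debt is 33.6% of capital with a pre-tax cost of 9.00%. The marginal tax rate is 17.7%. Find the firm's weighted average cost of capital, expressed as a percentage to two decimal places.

10.92%

After-tax cost of debt = 9% × (1 − 17.7%) = 7.4070%.
WACC = 0.606 × 13.4000% + 0.058 × 5.3100% + 0.336 × 7.4070% = 10.9171%.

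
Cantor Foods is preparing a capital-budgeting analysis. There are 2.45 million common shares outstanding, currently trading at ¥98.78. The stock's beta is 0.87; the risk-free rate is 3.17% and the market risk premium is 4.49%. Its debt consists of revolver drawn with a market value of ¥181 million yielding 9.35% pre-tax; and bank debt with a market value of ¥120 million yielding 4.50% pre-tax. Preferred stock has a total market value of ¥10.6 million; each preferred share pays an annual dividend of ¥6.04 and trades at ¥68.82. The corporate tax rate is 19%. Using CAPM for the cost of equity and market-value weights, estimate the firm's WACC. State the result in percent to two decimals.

6.53%

Cost of equity via CAPM: Re = 3.17% + 0.87 × 4.49% = 7.0763%.
Cost of preferred: Rp = 6.04 / 68.82 = 8.7765%.
Market value of equity E = 98.78 × 2.45m = 242.011m.
Total capital V = 242.011 + 10.6 + 181 + 120 = 553.611.
Equity: weight = 242.011/553.611 = 0.4371; cost = 7.0763%.
Preferred: weight = 10.6/553.611 = 0.0191; cost = 8.7765%.
Revolver drawn: weight = 181/553.611 = 0.3269; after-tax cost = 9.35% × (1 − 19%) = 7.5735%.
Bank debt: weight = 120/553.611 = 0.2168; after-tax cost = 4.5% × (1 − 19%) = 3.6450%.
WACC = 0.4371 × 7.0763% + 0.0191 × 8.7765% + 0.3269 × 7.5735% + 0.2168 × 3.6450% = 6.5276%.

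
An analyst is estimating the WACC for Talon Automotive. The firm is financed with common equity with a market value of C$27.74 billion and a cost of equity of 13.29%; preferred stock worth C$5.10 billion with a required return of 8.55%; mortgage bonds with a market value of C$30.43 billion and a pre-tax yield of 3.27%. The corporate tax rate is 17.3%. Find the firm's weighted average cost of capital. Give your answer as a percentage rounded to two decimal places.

7.82%

Total capital V = 27.74 + 5.1 + 30.43 = 63.27.
Equity: weight = 27.74/63.27 = 0.4384; cost = 13.29%.
Preferred: weight = 5.1/63.27 = 0.0806; cost = 8.55%.
Mortgage bonds: weight = 30.43/63.27 = 0.4810; after-tax cost = 3.27% × (1 − 17.3%) = 2.7043%.
WACC = 0.4384 × 13.2900% + 0.0806 × 8.5500% + 0.4810 × 2.7043% = 7.8167%.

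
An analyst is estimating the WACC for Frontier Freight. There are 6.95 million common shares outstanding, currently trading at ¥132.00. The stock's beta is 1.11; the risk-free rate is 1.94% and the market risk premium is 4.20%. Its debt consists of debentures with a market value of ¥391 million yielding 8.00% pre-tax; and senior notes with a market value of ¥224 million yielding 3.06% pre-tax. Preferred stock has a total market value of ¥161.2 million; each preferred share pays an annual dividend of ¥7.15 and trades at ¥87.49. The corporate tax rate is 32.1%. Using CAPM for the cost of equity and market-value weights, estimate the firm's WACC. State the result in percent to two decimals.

5.88%

Cost of equity via CAPM: Re = 1.94% + 1.11 × 4.2% = 6.6020%.
Cost of preferred: Rp = 7.15 / 87.49 = 8.1724%.
Market value of equity E = 132.0 × 6.95m = 917.4m.
Total capital V = 917.4 + 161.2 + 391 + 224 = 1693.6.
Equity: weight = 917.4/1693.6 = 0.5417; cost = 6.602%.
Preferred: weight = 161.2/1693.6 = 0.0952; cost = 8.1724%.
Debentures: weight = 391/1693.6 = 0.2309; after-tax cost = 8% × (1 − 32.1%) = 5.4320%.
Senior notes: weight = 224/1693.6 = 0.1323; after-tax cost = 3.06% × (1 − 32.1%) = 2.0777%.
WACC = 0.5417 × 6.6020% + 0.0952 × 8.1724% + 0.2309 × 5.4320% + 0.1323 × 2.0777% = 5.8830%.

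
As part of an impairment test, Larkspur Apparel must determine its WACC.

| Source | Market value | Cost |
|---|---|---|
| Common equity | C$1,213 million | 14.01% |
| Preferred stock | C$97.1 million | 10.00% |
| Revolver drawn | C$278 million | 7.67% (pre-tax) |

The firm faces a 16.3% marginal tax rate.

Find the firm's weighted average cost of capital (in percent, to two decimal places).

12.44%

Total capital V = 1213 + 97.1 + 278 = 1588.1.
Equity: weight = 1213/1588.1 = 0.7638; cost = 14.01%.
Preferred: weight = 97.1/1588.1 = 0.0611; cost = 10%.
Revolver drawn: weight = 278/1588.1 = 0.1751; after-tax cost = 7.67% × (1 − 16.3%) = 6.4198%.
WACC = 0.7638 × 14.0100% + 0.0611 × 10.0000% + 0.1751 × 6.4198% = 12.4361%.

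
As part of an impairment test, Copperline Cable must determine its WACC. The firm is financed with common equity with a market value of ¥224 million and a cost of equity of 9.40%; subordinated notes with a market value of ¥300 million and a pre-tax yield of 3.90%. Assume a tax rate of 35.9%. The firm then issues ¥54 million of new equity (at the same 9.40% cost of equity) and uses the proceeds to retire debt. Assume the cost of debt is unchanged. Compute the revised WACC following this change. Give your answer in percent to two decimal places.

After the change:
Total capital V = 278 + 246 = 524.
Equity: weight = 278/524 = 0.5305; cost = 9.4%.
Subordinated notes: weight = 246/524 = 0.4695; after-tax cost = 3.9% × (1 − 35.9%) = 2.4999%.
WACC = 0.5305 × 9.4000% + 0.4695 × 2.4999% = 6.1606%.

6.16%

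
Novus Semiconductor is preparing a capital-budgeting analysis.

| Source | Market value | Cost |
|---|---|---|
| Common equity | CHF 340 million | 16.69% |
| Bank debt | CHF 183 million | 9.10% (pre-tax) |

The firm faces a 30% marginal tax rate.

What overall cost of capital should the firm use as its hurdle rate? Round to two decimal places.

13.08%

Total capital V = 340 + 183 = 523.
Equity: weight = 340/523 = 0.6501; cost = 16.69%.
Bank debt: weight = 183/523 = 0.3499; after-tax cost = 9.1% × (1 − 30%) = 6.3700%.
WACC = 0.6501 × 16.6900% + 0.3499 × 6.3700% = 13.0790%.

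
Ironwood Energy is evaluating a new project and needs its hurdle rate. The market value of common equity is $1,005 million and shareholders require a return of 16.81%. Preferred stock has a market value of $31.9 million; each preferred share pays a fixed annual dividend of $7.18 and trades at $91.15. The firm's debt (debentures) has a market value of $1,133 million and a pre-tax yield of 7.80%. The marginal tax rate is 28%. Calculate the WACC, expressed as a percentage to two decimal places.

Cost of preferred: Rp = 7.18 / 91.15 = 7.8771%.
Total capital V = 1005 + 31.9 + 1133 = 2169.9.
Equity: weight = 1005/2169.9 = 0.4632; cost = 16.81%.
Preferred: weight = 31.9/2169.9 = 0.0147; cost = 7.8771%.
Debentures: weight = 1133/2169.9 = 0.5221; after-tax cost = 7.8% × (1 − 28%) = 5.6160%.
WACC = 0.4632 × 16.8100% + 0.0147 × 7.8771% + 0.5221 × 5.6160% = 10.8338%.

10.83%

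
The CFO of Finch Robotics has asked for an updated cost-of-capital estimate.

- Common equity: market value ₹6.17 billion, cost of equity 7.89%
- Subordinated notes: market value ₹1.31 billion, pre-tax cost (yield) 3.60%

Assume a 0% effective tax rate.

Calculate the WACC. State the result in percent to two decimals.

Total capital V = 6.17 + 1.31 = 7.48.
Equity: weight = 6.17/7.48 = 0.8249; cost = 7.89%.
Subordinated notes: weight = 1.31/7.48 = 0.1751; after-tax cost = 3.6% × (1 − 0%) = 3.6000%.
WACC = 0.8249 × 7.8900% + 0.1751 × 3.6000% = 7.1387%.

7.14%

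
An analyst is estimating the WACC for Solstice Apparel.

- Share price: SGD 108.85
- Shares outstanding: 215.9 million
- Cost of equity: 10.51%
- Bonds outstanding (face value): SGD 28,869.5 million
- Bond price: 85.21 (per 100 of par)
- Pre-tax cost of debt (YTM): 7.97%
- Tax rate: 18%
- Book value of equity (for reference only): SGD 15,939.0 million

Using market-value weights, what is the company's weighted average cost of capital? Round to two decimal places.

8.48%

Market value of equity E = 108.85 × 215.9m = 23500.715m. Market value of debt D = 28869.5m × 85.21/100 = 24599.70095m.
Total capital V = 23500.715 + 24599.70095 = 48100.41595.
Equity: weight = 23500.715/48100.41595 = 0.4886; cost = 10.51%.
Bonds outstanding: weight = 24599.70095/48100.41595 = 0.5114; after-tax cost = 7.97% × (1 − 18%) = 6.5354%.
WACC = 0.4886 × 10.5100% + 0.5114 × 6.5354% = 8.4773%.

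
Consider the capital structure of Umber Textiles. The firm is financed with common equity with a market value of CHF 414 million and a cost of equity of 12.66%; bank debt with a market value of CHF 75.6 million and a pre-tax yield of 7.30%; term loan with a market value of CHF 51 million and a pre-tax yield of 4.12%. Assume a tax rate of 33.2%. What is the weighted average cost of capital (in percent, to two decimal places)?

10.64%

Total capital V = 414 + 75.6 + 51 = 540.6.
Equity: weight = 414/540.6 = 0.7658; cost = 12.66%.
Bank debt: weight = 75.6/540.6 = 0.1398; after-tax cost = 7.3% × (1 − 33.2%) = 4.8764%.
Term loan: weight = 51/540.6 = 0.0943; after-tax cost = 4.12% × (1 − 33.2%) = 2.7522%.
WACC = 0.7658 × 12.6600% + 0.1398 × 4.8764% + 0.0943 × 2.7522% = 10.6368%.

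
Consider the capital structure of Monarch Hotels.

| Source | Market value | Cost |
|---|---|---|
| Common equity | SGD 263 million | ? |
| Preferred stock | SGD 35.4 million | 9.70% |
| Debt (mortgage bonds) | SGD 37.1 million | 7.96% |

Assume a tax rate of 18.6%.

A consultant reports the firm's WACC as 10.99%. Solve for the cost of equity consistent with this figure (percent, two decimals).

Total capital V = 263 + 35.4 + 37.1 = 335.5.
Equity weight = 263/335.5 = 0.7839.
Preferred weight = 35.4/335.5 = 0.1055.
Mortgage bonds weight = 37.1/335.5 = 0.1106.
Debt contribution = 0.1106 × 7.96% × (1 − 18.6%) = 0.7165%.
Preferred contribution = 0.1055 × 9.7% = 1.0235%.
Required equity contribution = 10.99% − 1.7400% = 9.2500%.
Re = 9.2500% / 0.7839 = 11.7999%.

11.80%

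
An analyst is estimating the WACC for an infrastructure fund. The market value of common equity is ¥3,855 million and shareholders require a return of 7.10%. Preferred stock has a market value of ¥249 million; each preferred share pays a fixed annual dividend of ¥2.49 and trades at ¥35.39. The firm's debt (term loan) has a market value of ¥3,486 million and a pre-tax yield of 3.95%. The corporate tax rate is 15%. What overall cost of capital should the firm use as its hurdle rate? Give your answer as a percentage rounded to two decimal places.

Cost of preferred: Rp = 2.49 / 35.39 = 7.0359%.
Total capital V = 3855 + 249 + 3486 = 7590.
Equity: weight = 3855/7590 = 0.5079; cost = 7.1%.
Preferred: weight = 249/7590 = 0.0328; cost = 7.0359%.
Term loan: weight = 3486/7590 = 0.4593; after-tax cost = 3.95% × (1 − 15%) = 3.3575%.
WACC = 0.5079 × 7.1000% + 0.0328 × 7.0359% + 0.4593 × 3.3575% = 5.3790%.

5.38%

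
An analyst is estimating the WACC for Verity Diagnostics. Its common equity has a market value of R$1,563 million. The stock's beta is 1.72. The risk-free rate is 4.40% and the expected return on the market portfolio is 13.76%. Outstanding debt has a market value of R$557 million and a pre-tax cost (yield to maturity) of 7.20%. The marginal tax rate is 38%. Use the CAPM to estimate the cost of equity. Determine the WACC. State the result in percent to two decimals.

16.29%

Market risk premium = 13.76% − 4.4% = 9.36%.
Cost of equity via CAPM: Re = 4.4% + 1.72 × 9.36% = 20.4992%.
Total capital V = 1563 + 557 = 2120.
Equity: weight = 1563/2120 = 0.7373; cost = 20.4992%.
Debt: weight = 557/2120 = 0.2627; after-tax cost = 7.2% × (1 − 38%) = 4.4640%.
WACC = 0.7373 × 20.4992% + 0.2627 × 4.4640% = 16.2862%.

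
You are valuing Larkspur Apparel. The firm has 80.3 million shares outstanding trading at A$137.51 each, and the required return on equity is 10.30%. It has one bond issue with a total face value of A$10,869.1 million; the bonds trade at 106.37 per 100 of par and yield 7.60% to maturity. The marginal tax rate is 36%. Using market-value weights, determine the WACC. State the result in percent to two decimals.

Market value of equity E = 137.51 × 80.3m = 11042.053m. Market value of debt D = 10869.1m × 106.37/100 = 11561.46167m.
Total capital V = 11042.053 + 11561.46167 = 22603.51467.
Equity: weight = 11042.053/22603.51467 = 0.4885; cost = 10.3%.
Bonds outstanding: weight = 11561.46167/22603.51467 = 0.5115; after-tax cost = 7.6% × (1 − 36%) = 4.8640%.
WACC = 0.4885 × 10.3000% + 0.5115 × 4.8640% = 7.5195%.

7.52%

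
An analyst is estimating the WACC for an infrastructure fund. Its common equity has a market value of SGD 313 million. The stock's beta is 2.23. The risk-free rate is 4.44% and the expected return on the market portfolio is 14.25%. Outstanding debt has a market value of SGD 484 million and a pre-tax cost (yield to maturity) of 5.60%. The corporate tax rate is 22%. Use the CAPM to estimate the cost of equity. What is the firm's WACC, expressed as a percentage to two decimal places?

Market risk premium = 14.25% − 4.44% = 9.81%.
Cost of equity via CAPM: Re = 4.44% + 2.23 × 9.81% = 26.3163%.
Total capital V = 313 + 484 = 797.
Equity: weight = 313/797 = 0.3927; cost = 26.3163%.
Debt: weight = 484/797 = 0.6073; after-tax cost = 5.6% × (1 − 22%) = 4.3680%.
WACC = 0.3927 × 26.3163% + 0.6073 × 4.3680% = 12.9876%.

12.99%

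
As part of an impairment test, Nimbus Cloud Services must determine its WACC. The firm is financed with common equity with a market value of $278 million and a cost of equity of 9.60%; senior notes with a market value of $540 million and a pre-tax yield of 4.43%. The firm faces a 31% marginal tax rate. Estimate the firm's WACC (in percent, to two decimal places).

5.28%

Total capital V = 278 + 540 = 818.
Equity: weight = 278/818 = 0.3399; cost = 9.6%.
Senior notes: weight = 540/818 = 0.6601; after-tax cost = 4.43% × (1 − 31%) = 3.0567%.
WACC = 0.3399 × 9.6000% + 0.6601 × 3.0567% = 5.2805%.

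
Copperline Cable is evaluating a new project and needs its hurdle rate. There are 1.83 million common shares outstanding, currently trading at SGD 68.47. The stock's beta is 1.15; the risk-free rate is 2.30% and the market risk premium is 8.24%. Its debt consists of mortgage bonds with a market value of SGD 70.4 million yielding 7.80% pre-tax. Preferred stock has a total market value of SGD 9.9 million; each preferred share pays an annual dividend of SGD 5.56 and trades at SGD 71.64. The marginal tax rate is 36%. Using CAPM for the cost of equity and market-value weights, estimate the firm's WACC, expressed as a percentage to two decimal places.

9.26%

Cost of equity via CAPM: Re = 2.3% + 1.15 × 8.24% = 11.7760%.
Cost of preferred: Rp = 5.56 / 71.64 = 7.7610%.
Market value of equity E = 68.47 × 1.83m = 125.3001m.
Total capital V = 125.3001 + 9.9 + 70.4 = 205.6001.
Equity: weight = 125.3001/205.6001 = 0.6094; cost = 11.776%.
Preferred: weight = 9.9/205.6001 = 0.0482; cost = 7.761%.
Mortgage bonds: weight = 70.4/205.6001 = 0.3424; after-tax cost = 7.8% × (1 − 36%) = 4.9920%.
WACC = 0.6094 × 11.7760% + 0.0482 × 7.7610% + 0.3424 × 4.9920% = 9.2597%.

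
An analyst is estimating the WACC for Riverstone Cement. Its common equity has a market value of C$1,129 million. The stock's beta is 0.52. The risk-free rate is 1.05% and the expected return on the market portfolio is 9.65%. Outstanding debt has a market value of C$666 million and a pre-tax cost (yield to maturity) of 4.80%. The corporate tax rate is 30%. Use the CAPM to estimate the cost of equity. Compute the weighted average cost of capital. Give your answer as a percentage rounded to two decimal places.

Market risk premium = 9.65% − 1.05% = 8.6%.
Cost of equity via CAPM: Re = 1.05% + 0.52 × 8.6% = 5.5220%.
Total capital V = 1129 + 666 = 1795.
Equity: weight = 1129/1795 = 0.6290; cost = 5.522%.
Debt: weight = 666/1795 = 0.3710; after-tax cost = 4.8% × (1 − 30%) = 3.3600%.
WACC = 0.6290 × 5.5220% + 0.3710 × 3.3600% = 4.7198%.

4.72%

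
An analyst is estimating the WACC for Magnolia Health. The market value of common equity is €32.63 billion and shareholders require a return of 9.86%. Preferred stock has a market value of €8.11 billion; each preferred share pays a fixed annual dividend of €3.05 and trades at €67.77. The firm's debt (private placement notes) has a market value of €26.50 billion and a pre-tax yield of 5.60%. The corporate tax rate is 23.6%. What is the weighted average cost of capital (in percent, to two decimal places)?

7.01%

Cost of preferred: Rp = 3.05 / 67.77 = 4.5005%.
Total capital V = 32.63 + 8.11 + 26.5 = 67.24.
Equity: weight = 32.63/67.24 = 0.4853; cost = 9.86%.
Preferred: weight = 8.11/67.24 = 0.1206; cost = 4.5005%.
Private placement notes: weight = 26.5/67.24 = 0.3941; after-tax cost = 5.6% × (1 − 23.6%) = 4.2784%.
WACC = 0.4853 × 9.8600% + 0.1206 × 4.5005% + 0.3941 × 4.2784% = 7.0138%.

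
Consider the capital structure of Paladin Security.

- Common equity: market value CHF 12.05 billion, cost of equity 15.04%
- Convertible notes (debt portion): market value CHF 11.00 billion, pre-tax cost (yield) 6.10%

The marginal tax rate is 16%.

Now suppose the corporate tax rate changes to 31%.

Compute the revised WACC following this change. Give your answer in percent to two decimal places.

9.87%

After the change:
Total capital V = 12.05 + 11 = 23.05.
Equity: weight = 12.05/23.05 = 0.5228; cost = 15.04%.
Convertible notes (debt portion): weight = 11/23.05 = 0.4772; after-tax cost = 6.1% × (1 − 31%) = 4.2090%.
WACC = 0.5228 × 15.0400% + 0.4772 × 4.2090% = 9.8712%.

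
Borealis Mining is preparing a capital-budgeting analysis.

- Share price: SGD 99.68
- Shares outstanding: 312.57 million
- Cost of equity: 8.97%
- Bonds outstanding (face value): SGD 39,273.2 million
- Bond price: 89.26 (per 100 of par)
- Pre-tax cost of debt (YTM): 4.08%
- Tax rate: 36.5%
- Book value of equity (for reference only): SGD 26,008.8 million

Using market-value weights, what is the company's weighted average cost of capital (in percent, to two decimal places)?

5.59%

Market value of equity E = 99.68 × 312.57m = 31156.9776m. Market value of debt D = 39273.2m × 89.26/100 = 35055.25832m.
Total capital V = 31156.9776 + 35055.25832 = 66212.23592.
Equity: weight = 31156.9776/66212.23592 = 0.4706; cost = 8.97%.
Bonds outstanding: weight = 35055.25832/66212.23592 = 0.5294; after-tax cost = 4.08% × (1 − 36.5%) = 2.5908%.
WACC = 0.4706 × 8.9700% + 0.5294 × 2.5908% = 5.5926%.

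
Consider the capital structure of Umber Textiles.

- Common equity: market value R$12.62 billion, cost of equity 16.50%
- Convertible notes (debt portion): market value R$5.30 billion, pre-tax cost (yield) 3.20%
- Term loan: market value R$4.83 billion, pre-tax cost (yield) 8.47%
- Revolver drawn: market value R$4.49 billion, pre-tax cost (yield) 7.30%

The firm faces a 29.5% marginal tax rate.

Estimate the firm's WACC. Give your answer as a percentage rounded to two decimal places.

Total capital V = 12.62 + 5.3 + 4.83 + 4.49 = 27.24.
Equity: weight = 12.62/27.24 = 0.4633; cost = 16.5%.
Convertible notes (debt portion): weight = 5.3/27.24 = 0.1946; after-tax cost = 3.2% × (1 − 29.5%) = 2.2560%.
Term loan: weight = 4.83/27.24 = 0.1773; after-tax cost = 8.47% × (1 − 29.5%) = 5.9714%.
Revolver drawn: weight = 4.49/27.24 = 0.1648; after-tax cost = 7.3% × (1 − 29.5%) = 5.1465%.
WACC = 0.4633 × 16.5000% + 0.1946 × 2.2560% + 0.1773 × 5.9714% + 0.1648 × 5.1465% = 9.9903%.

9.99%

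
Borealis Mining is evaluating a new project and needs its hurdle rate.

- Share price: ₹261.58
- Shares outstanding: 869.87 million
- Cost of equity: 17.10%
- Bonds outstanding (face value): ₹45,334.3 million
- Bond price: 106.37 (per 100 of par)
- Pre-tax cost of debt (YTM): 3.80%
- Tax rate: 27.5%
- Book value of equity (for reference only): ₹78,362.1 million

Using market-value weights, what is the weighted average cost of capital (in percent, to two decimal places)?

Market value of equity E = 261.58 × 869.87m = 227540.5946m. Market value of debt D = 45334.3m × 106.37/100 = 48222.09491m.
Total capital V = 227540.5946 + 48222.09491 = 275762.68951.
Equity: weight = 227540.5946/275762.68951 = 0.8251; cost = 17.1%.
Bonds outstanding: weight = 48222.09491/275762.68951 = 0.1749; after-tax cost = 3.8% × (1 − 27.5%) = 2.7550%.
WACC = 0.8251 × 17.1000% + 0.1749 × 2.7550% = 14.5915%.

14.59%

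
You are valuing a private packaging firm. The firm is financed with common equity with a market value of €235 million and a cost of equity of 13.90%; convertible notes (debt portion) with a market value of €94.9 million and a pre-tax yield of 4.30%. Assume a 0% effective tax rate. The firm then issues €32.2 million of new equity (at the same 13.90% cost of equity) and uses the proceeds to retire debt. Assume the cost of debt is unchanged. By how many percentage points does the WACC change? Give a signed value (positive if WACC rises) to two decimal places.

Current WACC:
Total capital V = 235 + 94.9 = 329.9.
Equity: weight = 235/329.9 = 0.7123; cost = 13.9%.
Convertible notes (debt portion): weight = 94.9/329.9 = 0.2877; after-tax cost = 4.3% × (1 − 0%) = 4.3000%.
WACC = 0.7123 × 13.9000% + 0.2877 × 4.3000% = 11.1384%.
After the change:
Total capital V = 267.2 + 62.7 = 329.9.
Equity: weight = 267.2/329.9 = 0.8099; cost = 13.9%.
Convertible notes (debt portion): weight = 62.7/329.9 = 0.1901; after-tax cost = 4.3% × (1 − 0%) = 4.3000%.
WACC = 0.8099 × 13.9000% + 0.1901 × 4.3000% = 12.0754%.
Change in WACC = 12.0754% − 11.1384% = 0.9370 pp.

+0.94 pp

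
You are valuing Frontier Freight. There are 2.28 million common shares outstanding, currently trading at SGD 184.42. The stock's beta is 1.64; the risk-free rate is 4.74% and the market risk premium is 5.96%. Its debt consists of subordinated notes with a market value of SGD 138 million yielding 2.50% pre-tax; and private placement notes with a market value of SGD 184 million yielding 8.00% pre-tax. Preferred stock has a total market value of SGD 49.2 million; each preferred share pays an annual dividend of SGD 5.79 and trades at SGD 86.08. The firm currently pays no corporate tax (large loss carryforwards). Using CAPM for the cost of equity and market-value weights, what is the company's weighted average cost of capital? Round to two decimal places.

10.42%

Cost of equity via CAPM: Re = 4.74% + 1.64 × 5.96% = 14.5144%.
Cost of preferred: Rp = 5.79 / 86.08 = 6.7263%.
Market value of equity E = 184.42 × 2.28m = 420.4776m.
Total capital V = 420.4776 + 49.2 + 138 + 184 = 791.6776.
Equity: weight = 420.4776/791.6776 = 0.5311; cost = 14.5144%.
Preferred: weight = 49.2/791.6776 = 0.0621; cost = 6.7263%.
Subordinated notes: weight = 138/791.6776 = 0.1743; after-tax cost = 2.5% × (1 − 0%) = 2.5000%.
Private placement notes: weight = 184/791.6776 = 0.2324; after-tax cost = 8% × (1 − 0%) = 8.0000%.
WACC = 0.5311 × 14.5144% + 0.0621 × 6.7263% + 0.1743 × 2.5000% + 0.2324 × 8.0000% = 10.4221%.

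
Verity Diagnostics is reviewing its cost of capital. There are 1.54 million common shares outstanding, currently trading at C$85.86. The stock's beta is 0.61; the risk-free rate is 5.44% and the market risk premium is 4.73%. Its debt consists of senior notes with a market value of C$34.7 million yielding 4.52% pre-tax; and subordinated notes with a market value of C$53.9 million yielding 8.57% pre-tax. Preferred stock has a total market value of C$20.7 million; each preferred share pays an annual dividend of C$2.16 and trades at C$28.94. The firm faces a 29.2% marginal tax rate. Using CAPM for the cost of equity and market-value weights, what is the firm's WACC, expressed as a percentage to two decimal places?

Cost of equity via CAPM: Re = 5.44% + 0.61 × 4.73% = 8.3253%.
Cost of preferred: Rp = 2.16 / 28.94 = 7.4637%.
Market value of equity E = 85.86 × 1.54m = 132.2244m.
Total capital V = 132.2244 + 20.7 + 34.7 + 53.9 = 241.5244.
Equity: weight = 132.2244/241.5244 = 0.5475; cost = 8.3253%.
Preferred: weight = 20.7/241.5244 = 0.0857; cost = 7.4637%.
Senior notes: weight = 34.7/241.5244 = 0.1437; after-tax cost = 4.52% × (1 − 29.2%) = 3.2002%.
Subordinated notes: weight = 53.9/241.5244 = 0.2232; after-tax cost = 8.57% × (1 − 29.2%) = 6.0676%.
WACC = 0.5475 × 8.3253% + 0.0857 × 7.4637% + 0.1437 × 3.2002% + 0.2232 × 6.0676% = 7.0113%.

7.01%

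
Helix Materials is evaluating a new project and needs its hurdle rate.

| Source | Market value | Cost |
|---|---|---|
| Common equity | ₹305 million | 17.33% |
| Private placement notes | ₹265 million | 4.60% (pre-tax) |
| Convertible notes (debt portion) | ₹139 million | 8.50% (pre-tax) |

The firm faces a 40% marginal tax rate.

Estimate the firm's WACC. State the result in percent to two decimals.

9.49%

Total capital V = 305 + 265 + 139 = 709.
Equity: weight = 305/709 = 0.4302; cost = 17.33%.
Private placement notes: weight = 265/709 = 0.3738; after-tax cost = 4.6% × (1 − 40%) = 2.7600%.
Convertible notes (debt portion): weight = 139/709 = 0.1961; after-tax cost = 8.5% × (1 − 40%) = 5.1000%.
WACC = 0.4302 × 17.3300% + 0.3738 × 2.7600% + 0.1961 × 5.1000% = 9.4865%.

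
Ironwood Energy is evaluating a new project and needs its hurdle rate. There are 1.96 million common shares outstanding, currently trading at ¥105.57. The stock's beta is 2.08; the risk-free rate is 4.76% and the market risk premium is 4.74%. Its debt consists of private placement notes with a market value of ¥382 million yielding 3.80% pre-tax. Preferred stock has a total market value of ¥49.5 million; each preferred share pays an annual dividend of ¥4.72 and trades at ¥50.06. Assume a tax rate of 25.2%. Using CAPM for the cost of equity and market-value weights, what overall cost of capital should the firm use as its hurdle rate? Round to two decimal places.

7.17%

Cost of equity via CAPM: Re = 4.76% + 2.08 × 4.74% = 14.6192%.
Cost of preferred: Rp = 4.72 / 50.06 = 9.4287%.
Market value of equity E = 105.57 × 1.96m = 206.9172m.
Total capital V = 206.9172 + 49.5 + 382 = 638.4172.
Equity: weight = 206.9172/638.4172 = 0.3241; cost = 14.6192%.
Preferred: weight = 49.5/638.4172 = 0.0775; cost = 9.4287%.
Private placement notes: weight = 382/638.4172 = 0.5984; after-tax cost = 3.8% × (1 − 25.2%) = 2.8424%.
WACC = 0.3241 × 14.6192% + 0.0775 × 9.4287% + 0.5984 × 2.8424% = 7.1700%.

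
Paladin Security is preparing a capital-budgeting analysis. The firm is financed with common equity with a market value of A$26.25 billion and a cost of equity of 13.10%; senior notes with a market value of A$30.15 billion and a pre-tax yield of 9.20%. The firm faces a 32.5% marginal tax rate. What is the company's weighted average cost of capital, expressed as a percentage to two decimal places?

9.42%

Total capital V = 26.25 + 30.15 = 56.4.
Equity: weight = 26.25/56.4 = 0.4654; cost = 13.1%.
Senior notes: weight = 30.15/56.4 = 0.5346; after-tax cost = 9.2% × (1 − 32.5%) = 6.2100%.
WACC = 0.4654 × 13.1000% + 0.5346 × 6.2100% = 9.4168%.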